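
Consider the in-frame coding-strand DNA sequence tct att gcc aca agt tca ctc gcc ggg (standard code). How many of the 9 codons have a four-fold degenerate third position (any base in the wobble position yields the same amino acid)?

7

Codon 1 TCT (Ser): third position 4-fold.
Codon 2 ATT (Ile): third position 3-fold.
Codon 3 GCC (Ala): third position 4-fold.
Codon 4 ACA (Thr): third position 4-fold.
Codon 5 AGT (Ser): third position 2-fold.
Codon 6 TCA (Ser): third position 4-fold.
Codon 7 CTC (Leu): third position 4-fold.
Codon 8 GCC (Ala): third position 4-fold.
Codon 9 GGG (Gly): third position 4-fold.
Four-fold degenerate third positions: 7.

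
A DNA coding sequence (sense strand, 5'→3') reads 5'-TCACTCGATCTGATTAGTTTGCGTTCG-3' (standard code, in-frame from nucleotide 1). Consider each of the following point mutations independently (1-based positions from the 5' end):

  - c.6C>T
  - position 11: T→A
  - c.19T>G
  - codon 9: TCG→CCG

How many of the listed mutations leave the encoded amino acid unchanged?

Codon 2: CTC (Leu) → CTT (Leu) — synonymous.
Codon 4: CTG (Leu) → CAG (Gln) — missense.
Codon 7: TTG (Leu) → GTG (Val) — missense.
Codon 9: TCG (Ser) → CCG (Pro) — missense.
Synonymous: 1 of 4.

1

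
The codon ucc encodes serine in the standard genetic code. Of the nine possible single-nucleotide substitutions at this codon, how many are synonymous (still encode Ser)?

Position 1: none → 0 synonymous.
Position 2: none → 0 synonymous.
Position 3: UCU, UCA, UCG → 3 synonymous.
Total: 0 + 0 + 3 = 3.

3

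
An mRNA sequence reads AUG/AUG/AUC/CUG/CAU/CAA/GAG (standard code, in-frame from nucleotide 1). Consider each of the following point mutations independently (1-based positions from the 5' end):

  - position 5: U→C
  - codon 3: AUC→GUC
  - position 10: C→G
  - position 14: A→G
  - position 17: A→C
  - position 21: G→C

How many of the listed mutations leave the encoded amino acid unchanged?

Codon 2: AUG (Met) → ACG (Thr) — missense.
Codon 3: AUC (Ile) → GUC (Val) — missense.
Codon 4: CUG (Leu) → GUG (Val) — missense.
Codon 5: CAU (His) → CGU (Arg) — missense.
Codon 6: CAA (Gln) → CCA (Pro) — missense.
Codon 7: GAG (Glu) → GAC (Asp) — missense.
Synonymous: 0 of 6.

0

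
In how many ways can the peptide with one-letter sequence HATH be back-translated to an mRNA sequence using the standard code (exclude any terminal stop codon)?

His: 2 codons.
Ala: 4 codons.
Thr: 4 codons.
His: 2 codons.
2 × 4 × 4 × 2 = 64.

64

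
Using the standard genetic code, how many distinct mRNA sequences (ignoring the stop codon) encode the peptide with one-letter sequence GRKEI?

288

Gly: 4 codons.
Arg: 6 codons.
Lys: 2 codons.
Glu: 2 codons.
Ile: 3 codons.
4 × 6 × 2 × 2 × 3 = 288.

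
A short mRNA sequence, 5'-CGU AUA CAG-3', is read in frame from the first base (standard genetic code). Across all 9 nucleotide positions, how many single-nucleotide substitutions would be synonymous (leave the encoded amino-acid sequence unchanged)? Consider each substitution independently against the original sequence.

6

Codon 1 (CGU, Arg): 3 synonymous substitutions.
Codon 2 (AUA, Ile): 2 synonymous substitutions.
Codon 3 (CAG, Gln): 1 synonymous substitution.
Total: 3 + 2 + 1 = 6.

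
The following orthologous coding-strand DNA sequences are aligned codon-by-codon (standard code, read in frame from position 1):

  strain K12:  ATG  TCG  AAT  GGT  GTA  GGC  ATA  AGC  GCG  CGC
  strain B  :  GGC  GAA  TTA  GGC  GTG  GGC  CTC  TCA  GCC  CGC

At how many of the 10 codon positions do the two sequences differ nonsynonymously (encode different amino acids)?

Codon 1: ATG Met / GGC Gly — nonsynonymous.
Codon 2: TCG Ser / GAA Glu — nonsynonymous.
Codon 3: AAT Asn / TTA Leu — nonsynonymous.
Codon 4: GGT Gly / GGC Gly — synonymous.
Codon 5: GTA Val / GTG Val — synonymous.
Codon 6: GGC Gly / GGC Gly — identical.
Codon 7: ATA Ile / CTC Leu — nonsynonymous.
Codon 8: AGC Ser / TCA Ser — synonymous.
Codon 9: GCG Ala / GCC Ala — synonymous.
Codon 10: CGC Arg / CGC Arg — identical.
Nonsynonymous differences: 4.

4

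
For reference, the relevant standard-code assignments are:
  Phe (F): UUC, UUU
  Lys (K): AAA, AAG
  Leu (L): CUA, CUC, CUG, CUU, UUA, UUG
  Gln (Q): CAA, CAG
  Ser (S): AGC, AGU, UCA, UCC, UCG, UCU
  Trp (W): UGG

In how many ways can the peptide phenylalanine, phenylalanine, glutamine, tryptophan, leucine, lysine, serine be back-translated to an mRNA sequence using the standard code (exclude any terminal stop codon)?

Phe: 2 codons.
Phe: 2 codons.
Gln: 2 codons.
Trp: 1 codon.
Leu: 6 codons.
Lys: 2 codons.
Ser: 6 codons.
2 × 2 × 2 × 1 × 6 × 2 × 6 = 576.

576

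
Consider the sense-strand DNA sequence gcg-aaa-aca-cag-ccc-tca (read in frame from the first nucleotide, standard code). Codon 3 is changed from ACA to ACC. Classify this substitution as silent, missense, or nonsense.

Position 9 falls in codon 3: ACA → Thr.
After the substitution the codon is ACC → Thr.
Both encode Thr, so the change is synonymous.

silent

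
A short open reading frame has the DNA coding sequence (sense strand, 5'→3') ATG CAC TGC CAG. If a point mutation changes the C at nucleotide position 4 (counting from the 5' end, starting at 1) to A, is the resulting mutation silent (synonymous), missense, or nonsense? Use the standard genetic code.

missense

Position 4 falls in codon 2: CAC → His.
After the substitution the codon is AAC → Asn.
His ≠ Asn, so this is a missense mutation.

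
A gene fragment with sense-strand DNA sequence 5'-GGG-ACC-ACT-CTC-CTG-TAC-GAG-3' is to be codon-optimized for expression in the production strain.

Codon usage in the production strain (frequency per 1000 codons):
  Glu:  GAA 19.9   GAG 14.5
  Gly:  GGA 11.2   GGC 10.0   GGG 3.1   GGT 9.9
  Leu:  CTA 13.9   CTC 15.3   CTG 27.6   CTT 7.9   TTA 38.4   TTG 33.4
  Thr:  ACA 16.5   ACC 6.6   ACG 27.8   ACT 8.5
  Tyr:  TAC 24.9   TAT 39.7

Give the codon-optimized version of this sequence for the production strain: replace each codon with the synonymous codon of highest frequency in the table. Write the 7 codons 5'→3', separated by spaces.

Codon 1 (Gly): best is GGA at 11.2.
Codon 2 (Thr): best is ACG at 27.8.
Codon 3 (Thr): best is ACG at 27.8.
Codon 4 (Leu): best is TTA at 38.4.
Codon 5 (Leu): best is TTA at 38.4.
Codon 6 (Tyr): best is TAT at 39.7.
Codon 7 (Glu): best is GAA at 19.9.

GGA ACG ACG TTA TTA TAT GAA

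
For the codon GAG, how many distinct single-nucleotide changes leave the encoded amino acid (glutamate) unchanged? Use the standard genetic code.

Position 1: none → 0 synonymous.
Position 2: none → 0 synonymous.
Position 3: GAA → 1 synonymous.
Total: 0 + 0 + 1 = 1.

1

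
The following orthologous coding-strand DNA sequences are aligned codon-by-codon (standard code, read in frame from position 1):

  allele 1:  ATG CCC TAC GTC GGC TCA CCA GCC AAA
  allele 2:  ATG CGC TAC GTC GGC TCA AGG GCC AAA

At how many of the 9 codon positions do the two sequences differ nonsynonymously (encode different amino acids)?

2

Codon 1: ATG Met / ATG Met — identical.
Codon 2: CCC Pro / CGC Arg — nonsynonymous.
Codon 3: TAC Tyr / TAC Tyr — identical.
Codon 4: GTC Val / GTC Val — identical.
Codon 5: GGC Gly / GGC Gly — identical.
Codon 6: TCA Ser / TCA Ser — identical.
Codon 7: CCA Pro / AGG Arg — nonsynonymous.
Codon 8: GCC Ala / GCC Ala — identical.
Codon 9: AAA Lys / AAA Lys — identical.
Nonsynonymous differences: 2.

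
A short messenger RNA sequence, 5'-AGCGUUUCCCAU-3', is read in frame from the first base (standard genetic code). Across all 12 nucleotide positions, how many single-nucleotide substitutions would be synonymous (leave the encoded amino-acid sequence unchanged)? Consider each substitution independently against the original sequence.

8

Codon 1 (AGC, Ser): 1 synonymous substitution.
Codon 2 (GUU, Val): 3 synonymous substitutions.
Codon 3 (UCC, Ser): 3 synonymous substitutions.
Codon 4 (CAU, His): 1 synonymous substitution.
Total: 1 + 3 + 3 + 1 = 8.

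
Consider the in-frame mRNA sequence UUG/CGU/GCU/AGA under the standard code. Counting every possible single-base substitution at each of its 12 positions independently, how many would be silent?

10

Codon 1 (UUG, Leu): 2 synonymous substitutions.
Codon 2 (CGU, Arg): 3 synonymous substitutions.
Codon 3 (GCU, Ala): 3 synonymous substitutions.
Codon 4 (AGA, Arg): 2 synonymous substitutions.
Total: 2 + 3 + 3 + 2 = 10.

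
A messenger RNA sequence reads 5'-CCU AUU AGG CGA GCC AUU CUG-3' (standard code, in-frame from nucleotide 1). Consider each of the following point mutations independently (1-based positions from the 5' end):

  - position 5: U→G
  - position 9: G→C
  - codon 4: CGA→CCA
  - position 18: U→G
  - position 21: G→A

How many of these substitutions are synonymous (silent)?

1

Codon 2: AUU (Ile) → AGU (Ser) — missense.
Codon 3: AGG (Arg) → AGC (Ser) — missense.
Codon 4: CGA (Arg) → CCA (Pro) — missense.
Codon 6: AUU (Ile) → AUG (Met) — missense.
Codon 7: CUG (Leu) → CUA (Leu) — synonymous.
Synonymous: 1 of 5.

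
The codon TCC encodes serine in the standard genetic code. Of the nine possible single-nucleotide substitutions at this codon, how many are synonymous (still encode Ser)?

Position 1: none → 0 synonymous.
Position 2: none → 0 synonymous.
Position 3: TCT, TCA, TCG → 3 synonymous.
Total: 0 + 0 + 3 = 3.

3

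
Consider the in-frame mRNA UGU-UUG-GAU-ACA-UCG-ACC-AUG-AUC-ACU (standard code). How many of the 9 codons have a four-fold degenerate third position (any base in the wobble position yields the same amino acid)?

Codon 1 UGU (Cys): third position 2-fold.
Codon 2 UUG (Leu): third position 2-fold.
Codon 3 GAU (Asp): third position 2-fold.
Codon 4 ACA (Thr): third position 4-fold.
Codon 5 UCG (Ser): third position 4-fold.
Codon 6 ACC (Thr): third position 4-fold.
Codon 7 AUG (Met): third position 1-fold.
Codon 8 AUC (Ile): third position 3-fold.
Codon 9 ACU (Thr): third position 4-fold.
Four-fold degenerate third positions: 4.

4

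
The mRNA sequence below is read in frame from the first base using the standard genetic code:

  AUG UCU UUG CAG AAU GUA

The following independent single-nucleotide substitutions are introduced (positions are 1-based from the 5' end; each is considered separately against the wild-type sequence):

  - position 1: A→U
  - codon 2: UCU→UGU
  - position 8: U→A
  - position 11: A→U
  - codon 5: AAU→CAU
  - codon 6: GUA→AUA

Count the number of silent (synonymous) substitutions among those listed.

0

Codon 1: AUG (Met) → UUG (Leu) — missense.
Codon 2: UCU (Ser) → UGU (Cys) — missense.
Codon 3: UUG (Leu) → UAG (Stop) — nonsense.
Codon 4: CAG (Gln) → CUG (Leu) — missense.
Codon 5: AAU (Asn) → CAU (His) — missense.
Codon 6: GUA (Val) → AUA (Ile) — missense.
Synonymous: 0 of 6.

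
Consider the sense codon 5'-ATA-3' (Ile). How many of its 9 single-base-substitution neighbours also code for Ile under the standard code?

Position 1: none → 0 synonymous.
Position 2: none → 0 synonymous.
Position 3: ATT, ATC → 2 synonymous.
Total: 0 + 0 + 2 = 2.

2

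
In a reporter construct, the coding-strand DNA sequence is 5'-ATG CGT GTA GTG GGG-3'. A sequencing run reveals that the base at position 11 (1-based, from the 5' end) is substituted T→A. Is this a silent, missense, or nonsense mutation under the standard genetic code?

missense

Position 11 falls in codon 4: GTG → Val.
After the substitution the codon is GAG → Glu.
Val ≠ Glu, so this is a missense mutation.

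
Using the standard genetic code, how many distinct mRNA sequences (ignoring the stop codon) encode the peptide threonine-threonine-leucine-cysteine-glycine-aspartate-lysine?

3072

Thr: 4 codons.
Thr: 4 codons.
Leu: 6 codons.
Cys: 2 codons.
Gly: 4 codons.
Asp: 2 codons.
Lys: 2 codons.
4 × 4 × 6 × 2 × 4 × 2 × 2 = 3072.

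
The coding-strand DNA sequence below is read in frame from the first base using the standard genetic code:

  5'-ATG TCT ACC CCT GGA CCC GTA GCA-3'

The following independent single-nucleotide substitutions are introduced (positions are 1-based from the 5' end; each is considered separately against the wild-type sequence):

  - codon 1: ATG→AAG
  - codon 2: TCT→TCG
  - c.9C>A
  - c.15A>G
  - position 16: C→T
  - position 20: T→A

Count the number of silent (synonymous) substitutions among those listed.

3

Codon 1: ATG (Met) → AAG (Lys) — missense.
Codon 2: TCT (Ser) → TCG (Ser) — synonymous.
Codon 3: ACC (Thr) → ACA (Thr) — synonymous.
Codon 5: GGA (Gly) → GGG (Gly) — synonymous.
Codon 6: CCC (Pro) → TCC (Ser) — missense.
Codon 7: GTA (Val) → GAA (Glu) — missense.
Synonymous: 3 of 6.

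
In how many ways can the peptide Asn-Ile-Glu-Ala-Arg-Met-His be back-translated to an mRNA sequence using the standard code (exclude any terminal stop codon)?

576

Asn: 2 codons.
Ile: 3 codons.
Glu: 2 codons.
Ala: 4 codons.
Arg: 6 codons.
Met: 1 codon.
His: 2 codons.
2 × 3 × 2 × 4 × 6 × 1 × 2 = 576.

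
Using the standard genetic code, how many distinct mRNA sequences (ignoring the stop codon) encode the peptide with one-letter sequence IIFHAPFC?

Ile: 3 codons.
Ile: 3 codons.
Phe: 2 codons.
His: 2 codons.
Ala: 4 codons.
Pro: 4 codons.
Phe: 2 codons.
Cys: 2 codons.
3 × 3 × 2 × 2 × 4 × 4 × 2 × 2 = 2304.

2304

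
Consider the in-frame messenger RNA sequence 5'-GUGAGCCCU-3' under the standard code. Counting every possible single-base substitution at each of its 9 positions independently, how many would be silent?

7

Codon 1 (GUG, Val): 3 synonymous substitutions.
Codon 2 (AGC, Ser): 1 synonymous substitution.
Codon 3 (CCU, Pro): 3 synonymous substitutions.
Total: 3 + 1 + 3 = 7.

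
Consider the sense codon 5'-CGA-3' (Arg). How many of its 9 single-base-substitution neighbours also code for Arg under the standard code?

Position 1: AGA → 1 synonymous.
Position 2: none → 0 synonymous.
Position 3: CGT, CGC, CGG → 3 synonymous.
Total: 1 + 0 + 3 = 4.

4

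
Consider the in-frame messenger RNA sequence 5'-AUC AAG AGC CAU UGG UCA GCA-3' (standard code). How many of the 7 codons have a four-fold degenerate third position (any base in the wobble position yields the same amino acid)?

Codon 1 AUC (Ile): third position 3-fold.
Codon 2 AAG (Lys): third position 2-fold.
Codon 3 AGC (Ser): third position 2-fold.
Codon 4 CAU (His): third position 2-fold.
Codon 5 UGG (Trp): third position 1-fold.
Codon 6 UCA (Ser): third position 4-fold.
Codon 7 GCA (Ala): third position 4-fold.
Four-fold degenerate third positions: 2.

2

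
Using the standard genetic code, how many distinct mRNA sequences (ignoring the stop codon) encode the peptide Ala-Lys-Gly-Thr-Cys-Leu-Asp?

Ala: 4 codons.
Lys: 2 codons.
Gly: 4 codons.
Thr: 4 codons.
Cys: 2 codons.
Leu: 6 codons.
Asp: 2 codons.
4 × 2 × 4 × 4 × 2 × 6 × 2 = 3072.

3072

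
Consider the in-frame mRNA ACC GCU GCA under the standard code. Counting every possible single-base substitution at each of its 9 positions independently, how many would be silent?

9

Codon 1 (ACC, Thr): 3 synonymous substitutions.
Codon 2 (GCU, Ala): 3 synonymous substitutions.
Codon 3 (GCA, Ala): 3 synonymous substitutions.
Total: 3 + 3 + 3 = 9.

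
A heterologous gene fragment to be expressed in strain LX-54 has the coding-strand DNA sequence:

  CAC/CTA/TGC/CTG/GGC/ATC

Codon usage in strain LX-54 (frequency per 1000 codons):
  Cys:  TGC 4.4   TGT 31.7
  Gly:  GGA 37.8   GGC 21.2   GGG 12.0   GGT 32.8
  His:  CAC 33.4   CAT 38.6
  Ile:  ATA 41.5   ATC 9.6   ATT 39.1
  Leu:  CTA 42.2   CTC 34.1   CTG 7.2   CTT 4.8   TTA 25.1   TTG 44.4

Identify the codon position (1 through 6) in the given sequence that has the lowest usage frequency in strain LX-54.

3

Codon 1 CAC (His): 33.4 per 1000.
Codon 2 CTA (Leu): 42.2 per 1000.
Codon 3 TGC (Cys): 4.4 per 1000.
Codon 4 CTG (Leu): 7.2 per 1000.
Codon 5 GGC (Gly): 21.2 per 1000.
Codon 6 ATC (Ile): 9.6 per 1000.
Lowest frequency is 4.4 at codon 3.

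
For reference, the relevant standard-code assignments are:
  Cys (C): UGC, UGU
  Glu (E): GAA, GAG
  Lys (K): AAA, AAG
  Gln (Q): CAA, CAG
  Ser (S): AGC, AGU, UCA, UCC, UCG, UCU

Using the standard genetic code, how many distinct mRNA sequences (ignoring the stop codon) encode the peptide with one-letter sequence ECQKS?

96

Glu: 2 codons.
Cys: 2 codons.
Gln: 2 codons.
Lys: 2 codons.
Ser: 6 codons.
2 × 2 × 2 × 2 × 6 = 96.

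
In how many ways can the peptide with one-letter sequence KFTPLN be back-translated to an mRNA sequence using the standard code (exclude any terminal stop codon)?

Lys: 2 codons.
Phe: 2 codons.
Thr: 4 codons.
Pro: 4 codons.
Leu: 6 codons.
Asn: 2 codons.
2 × 2 × 4 × 4 × 6 × 2 = 768.

768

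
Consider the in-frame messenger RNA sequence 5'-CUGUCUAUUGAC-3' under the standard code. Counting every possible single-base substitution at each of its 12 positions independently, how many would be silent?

Codon 1 (CUG, Leu): 4 synonymous substitutions.
Codon 2 (UCU, Ser): 3 synonymous substitutions.
Codon 3 (AUU, Ile): 2 synonymous substitutions.
Codon 4 (GAC, Asp): 1 synonymous substitution.
Total: 4 + 3 + 2 + 1 = 10.

10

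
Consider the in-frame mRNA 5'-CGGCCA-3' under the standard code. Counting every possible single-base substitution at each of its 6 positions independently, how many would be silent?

Codon 1 (CGG, Arg): 4 synonymous substitutions.
Codon 2 (CCA, Pro): 3 synonymous substitutions.
Total: 4 + 3 = 7.

7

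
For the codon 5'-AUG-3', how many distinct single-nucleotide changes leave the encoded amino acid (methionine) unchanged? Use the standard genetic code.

0

Position 1: none → 0 synonymous.
Position 2: none → 0 synonymous.
Position 3: none → 0 synonymous.
Total: 0 + 0 + 0 = 0.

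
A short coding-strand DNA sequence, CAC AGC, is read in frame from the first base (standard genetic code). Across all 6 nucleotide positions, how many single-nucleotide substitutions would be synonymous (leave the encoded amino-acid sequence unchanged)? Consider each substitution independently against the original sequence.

Codon 1 (CAC, His): 1 synonymous substitution.
Codon 2 (AGC, Ser): 1 synonymous substitution.
Total: 1 + 1 = 2.

2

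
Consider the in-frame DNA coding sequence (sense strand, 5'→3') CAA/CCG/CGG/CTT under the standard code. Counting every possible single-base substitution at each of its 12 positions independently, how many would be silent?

Codon 1 (CAA, Gln): 1 synonymous substitution.
Codon 2 (CCG, Pro): 3 synonymous substitutions.
Codon 3 (CGG, Arg): 4 synonymous substitutions.
Codon 4 (CTT, Leu): 3 synonymous substitutions.
Total: 1 + 3 + 4 + 3 = 11.

11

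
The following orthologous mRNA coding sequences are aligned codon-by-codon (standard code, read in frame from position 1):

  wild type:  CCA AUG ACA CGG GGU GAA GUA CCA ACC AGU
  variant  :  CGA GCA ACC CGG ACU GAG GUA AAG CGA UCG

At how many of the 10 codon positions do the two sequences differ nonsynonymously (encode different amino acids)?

5

Codon 1: CCA Pro / CGA Arg — nonsynonymous.
Codon 2: AUG Met / GCA Ala — nonsynonymous.
Codon 3: ACA Thr / ACC Thr — synonymous.
Codon 4: CGG Arg / CGG Arg — identical.
Codon 5: GGU Gly / ACU Thr — nonsynonymous.
Codon 6: GAA Glu / GAG Glu — synonymous.
Codon 7: GUA Val / GUA Val — identical.
Codon 8: CCA Pro / AAG Lys — nonsynonymous.
Codon 9: ACC Thr / CGA Arg — nonsynonymous.
Codon 10: AGU Ser / UCG Ser — synonymous.
Nonsynonymous differences: 5.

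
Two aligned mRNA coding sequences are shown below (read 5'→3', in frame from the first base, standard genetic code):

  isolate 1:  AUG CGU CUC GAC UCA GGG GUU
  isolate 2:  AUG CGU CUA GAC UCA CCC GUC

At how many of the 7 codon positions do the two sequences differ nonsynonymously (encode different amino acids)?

Codon 1: AUG Met / AUG Met — identical.
Codon 2: CGU Arg / CGU Arg — identical.
Codon 3: CUC Leu / CUA Leu — synonymous.
Codon 4: GAC Asp / GAC Asp — identical.
Codon 5: UCA Ser / UCA Ser — identical.
Codon 6: GGG Gly / CCC Pro — nonsynonymous.
Codon 7: GUU Val / GUC Val — synonymous.
Nonsynonymous differences: 1.

1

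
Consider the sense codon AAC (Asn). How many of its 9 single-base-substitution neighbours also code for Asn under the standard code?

1

Position 1: none → 0 synonymous.
Position 2: none → 0 synonymous.
Position 3: AAU → 1 synonymous.
Total: 0 + 0 + 1 = 1.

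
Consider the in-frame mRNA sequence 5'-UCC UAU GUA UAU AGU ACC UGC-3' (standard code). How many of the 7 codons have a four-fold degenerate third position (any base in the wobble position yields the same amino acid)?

Codon 1 UCC (Ser): third position 4-fold.
Codon 2 UAU (Tyr): third position 2-fold.
Codon 3 GUA (Val): third position 4-fold.
Codon 4 UAU (Tyr): third position 2-fold.
Codon 5 AGU (Ser): third position 2-fold.
Codon 6 ACC (Thr): third position 4-fold.
Codon 7 UGC (Cys): third position 2-fold.
Four-fold degenerate third positions: 3.

3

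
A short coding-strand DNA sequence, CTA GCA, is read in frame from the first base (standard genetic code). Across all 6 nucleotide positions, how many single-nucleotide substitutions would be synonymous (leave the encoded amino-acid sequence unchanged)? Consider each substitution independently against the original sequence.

Codon 1 (CTA, Leu): 4 synonymous substitutions.
Codon 2 (GCA, Ala): 3 synonymous substitutions.
Total: 4 + 3 = 7.

7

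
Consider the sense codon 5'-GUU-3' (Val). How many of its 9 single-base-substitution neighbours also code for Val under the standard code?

Position 1: none → 0 synonymous.
Position 2: none → 0 synonymous.
Position 3: GUC, GUA, GUG → 3 synonymous.
Total: 0 + 0 + 3 = 3.

3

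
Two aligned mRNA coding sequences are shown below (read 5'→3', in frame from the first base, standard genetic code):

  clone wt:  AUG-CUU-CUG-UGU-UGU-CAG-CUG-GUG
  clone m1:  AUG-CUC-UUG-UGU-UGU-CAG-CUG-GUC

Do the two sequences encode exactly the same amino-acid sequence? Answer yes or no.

Codon 1: AUG Met / AUG Met — identical.
Codon 2: CUU Leu / CUC Leu — synonymous.
Codon 3: CUG Leu / UUG Leu — synonymous.
Codon 4: UGU Cys / UGU Cys — identical.
Codon 5: UGU Cys / UGU Cys — identical.
Codon 6: CAG Gln / CAG Gln — identical.
Codon 7: CUG Leu / CUG Leu — identical.
Codon 8: GUG Val / GUC Val — synonymous.
Nonsynonymous differences: 0 → same protein.

yes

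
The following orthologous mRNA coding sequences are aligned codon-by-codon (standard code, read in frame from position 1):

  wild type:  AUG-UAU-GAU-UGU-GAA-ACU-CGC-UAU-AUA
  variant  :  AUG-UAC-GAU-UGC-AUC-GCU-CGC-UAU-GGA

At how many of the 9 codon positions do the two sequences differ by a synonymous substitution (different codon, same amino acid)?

2

Codon 1: AUG Met / AUG Met — identical.
Codon 2: UAU Tyr / UAC Tyr — synonymous.
Codon 3: GAU Asp / GAU Asp — identical.
Codon 4: UGU Cys / UGC Cys — synonymous.
Codon 5: GAA Glu / AUC Ile — nonsynonymous.
Codon 6: ACU Thr / GCU Ala — nonsynonymous.
Codon 7: CGC Arg / CGC Arg — identical.
Codon 8: UAU Tyr / UAU Tyr — identical.
Codon 9: AUA Ile / GGA Gly — nonsynonymous.
Synonymous differences: 2.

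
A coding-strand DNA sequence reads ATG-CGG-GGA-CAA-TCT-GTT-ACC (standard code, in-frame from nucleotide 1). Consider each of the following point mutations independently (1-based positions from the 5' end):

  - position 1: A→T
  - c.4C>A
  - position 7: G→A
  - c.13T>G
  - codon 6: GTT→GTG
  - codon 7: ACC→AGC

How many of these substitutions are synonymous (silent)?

Codon 1: ATG (Met) → TTG (Leu) — missense.
Codon 2: CGG (Arg) → AGG (Arg) — synonymous.
Codon 3: GGA (Gly) → AGA (Arg) — missense.
Codon 5: TCT (Ser) → GCT (Ala) — missense.
Codon 6: GTT (Val) → GTG (Val) — synonymous.
Codon 7: ACC (Thr) → AGC (Ser) — missense.
Synonymous: 2 of 6.

2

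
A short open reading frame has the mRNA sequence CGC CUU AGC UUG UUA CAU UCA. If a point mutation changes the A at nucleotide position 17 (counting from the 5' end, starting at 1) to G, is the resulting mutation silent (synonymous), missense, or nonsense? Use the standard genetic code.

Position 17 falls in codon 6: CAU → His.
After the substitution the codon is CGU → Arg.
His ≠ Arg, so this is a missense mutation.

missense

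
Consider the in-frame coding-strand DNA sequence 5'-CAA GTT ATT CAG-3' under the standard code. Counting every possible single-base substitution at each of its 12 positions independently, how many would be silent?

7

Codon 1 (CAA, Gln): 1 synonymous substitution.
Codon 2 (GTT, Val): 3 synonymous substitutions.
Codon 3 (ATT, Ile): 2 synonymous substitutions.
Codon 4 (CAG, Gln): 1 synonymous substitution.
Total: 1 + 3 + 2 + 1 = 7.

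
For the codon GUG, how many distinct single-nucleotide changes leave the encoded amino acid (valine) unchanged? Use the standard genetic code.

3

Position 1: none → 0 synonymous.
Position 2: none → 0 synonymous.
Position 3: GUU, GUC, GUA → 3 synonymous.
Total: 0 + 0 + 3 = 3.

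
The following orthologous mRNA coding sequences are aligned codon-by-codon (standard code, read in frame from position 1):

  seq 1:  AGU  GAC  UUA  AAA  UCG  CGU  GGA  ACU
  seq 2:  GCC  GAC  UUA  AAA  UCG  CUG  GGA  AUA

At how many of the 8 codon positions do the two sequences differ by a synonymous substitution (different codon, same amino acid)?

Codon 1: AGU Ser / GCC Ala — nonsynonymous.
Codon 2: GAC Asp / GAC Asp — identical.
Codon 3: UUA Leu / UUA Leu — identical.
Codon 4: AAA Lys / AAA Lys — identical.
Codon 5: UCG Ser / UCG Ser — identical.
Codon 6: CGU Arg / CUG Leu — nonsynonymous.
Codon 7: GGA Gly / GGA Gly — identical.
Codon 8: ACU Thr / AUA Ile — nonsynonymous.
Synonymous differences: 0.

0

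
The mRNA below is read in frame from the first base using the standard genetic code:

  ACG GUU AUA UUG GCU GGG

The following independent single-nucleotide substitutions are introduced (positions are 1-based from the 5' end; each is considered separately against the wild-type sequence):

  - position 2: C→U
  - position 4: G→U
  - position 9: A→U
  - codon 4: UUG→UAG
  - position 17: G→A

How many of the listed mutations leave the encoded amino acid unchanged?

1

Codon 1: ACG (Thr) → AUG (Met) — missense.
Codon 2: GUU (Val) → UUU (Phe) — missense.
Codon 3: AUA (Ile) → AUU (Ile) — synonymous.
Codon 4: UUG (Leu) → UAG (Stop) — nonsense.
Codon 6: GGG (Gly) → GAG (Glu) — missense.
Synonymous: 1 of 5.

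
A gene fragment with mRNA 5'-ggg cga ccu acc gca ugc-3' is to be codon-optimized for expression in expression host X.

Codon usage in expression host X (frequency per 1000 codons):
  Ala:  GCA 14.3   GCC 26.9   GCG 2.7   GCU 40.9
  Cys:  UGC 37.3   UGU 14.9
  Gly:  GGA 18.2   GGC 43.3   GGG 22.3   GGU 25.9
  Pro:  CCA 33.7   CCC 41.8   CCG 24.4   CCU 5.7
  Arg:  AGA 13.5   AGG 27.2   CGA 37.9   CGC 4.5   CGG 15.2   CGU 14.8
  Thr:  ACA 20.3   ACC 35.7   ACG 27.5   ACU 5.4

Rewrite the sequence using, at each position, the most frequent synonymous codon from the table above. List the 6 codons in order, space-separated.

Codon 1 (Gly): best is GGC at 43.3.
Codon 2 (Arg): best is CGA at 37.9.
Codon 3 (Pro): best is CCC at 41.8.
Codon 4 (Thr): best is ACC at 35.7.
Codon 5 (Ala): best is GCU at 40.9.
Codon 6 (Cys): best is UGC at 37.3.

GGC CGA CCC ACC GCU UGC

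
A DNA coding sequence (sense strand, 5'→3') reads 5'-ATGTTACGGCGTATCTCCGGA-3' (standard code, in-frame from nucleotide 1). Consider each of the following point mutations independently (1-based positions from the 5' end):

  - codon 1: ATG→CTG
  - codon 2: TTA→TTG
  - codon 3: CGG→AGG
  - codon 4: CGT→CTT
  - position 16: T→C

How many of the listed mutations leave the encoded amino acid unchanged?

Codon 1: ATG (Met) → CTG (Leu) — missense.
Codon 2: TTA (Leu) → TTG (Leu) — synonymous.
Codon 3: CGG (Arg) → AGG (Arg) — synonymous.
Codon 4: CGT (Arg) → CTT (Leu) — missense.
Codon 6: TCC (Ser) → CCC (Pro) — missense.
Synonymous: 2 of 5.

2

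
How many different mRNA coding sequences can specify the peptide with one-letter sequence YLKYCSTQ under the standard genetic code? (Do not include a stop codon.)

4608

Tyr: 2 codons.
Leu: 6 codons.
Lys: 2 codons.
Tyr: 2 codons.
Cys: 2 codons.
Ser: 6 codons.
Thr: 4 codons.
Gln: 2 codons.
2 × 6 × 2 × 2 × 2 × 6 × 4 × 2 = 4608.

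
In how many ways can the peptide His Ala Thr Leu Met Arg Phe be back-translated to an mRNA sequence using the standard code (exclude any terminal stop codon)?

His: 2 codons.
Ala: 4 codons.
Thr: 4 codons.
Leu: 6 codons.
Met: 1 codon.
Arg: 6 codons.
Phe: 2 codons.
2 × 4 × 4 × 6 × 1 × 6 × 2 = 2304.

2304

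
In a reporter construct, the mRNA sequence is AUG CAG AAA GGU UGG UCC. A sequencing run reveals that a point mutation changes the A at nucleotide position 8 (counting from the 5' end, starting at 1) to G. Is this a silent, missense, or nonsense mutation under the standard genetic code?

Position 8 falls in codon 3: AAA → Lys.
After the substitution the codon is AGA → Arg.
Lys ≠ Arg, so this is a missense mutation.

missense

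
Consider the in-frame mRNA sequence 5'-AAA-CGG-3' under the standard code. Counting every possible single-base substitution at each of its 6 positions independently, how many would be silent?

Codon 1 (AAA, Lys): 1 synonymous substitution.
Codon 2 (CGG, Arg): 4 synonymous substitutions.
Total: 1 + 4 = 5.

5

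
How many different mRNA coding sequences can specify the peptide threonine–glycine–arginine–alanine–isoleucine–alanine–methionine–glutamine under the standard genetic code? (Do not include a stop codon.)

9216

Thr: 4 codons.
Gly: 4 codons.
Arg: 6 codons.
Ala: 4 codons.
Ile: 3 codons.
Ala: 4 codons.
Met: 1 codon.
Gln: 2 codons.
4 × 4 × 6 × 4 × 3 × 4 × 1 × 2 = 9216.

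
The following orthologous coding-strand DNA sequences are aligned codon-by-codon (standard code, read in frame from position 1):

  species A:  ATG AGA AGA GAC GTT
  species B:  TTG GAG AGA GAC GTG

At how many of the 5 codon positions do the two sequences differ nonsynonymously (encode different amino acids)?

2

Codon 1: ATG Met / TTG Leu — nonsynonymous.
Codon 2: AGA Arg / GAG Glu — nonsynonymous.
Codon 3: AGA Arg / AGA Arg — identical.
Codon 4: GAC Asp / GAC Asp — identical.
Codon 5: GTT Val / GTG Val — synonymous.
Nonsynonymous differences: 2.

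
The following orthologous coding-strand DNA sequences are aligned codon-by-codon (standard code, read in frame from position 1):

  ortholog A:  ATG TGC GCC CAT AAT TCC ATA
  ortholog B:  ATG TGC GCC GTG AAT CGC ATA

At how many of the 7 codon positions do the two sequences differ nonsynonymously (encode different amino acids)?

Codon 1: ATG Met / ATG Met — identical.
Codon 2: TGC Cys / TGC Cys — identical.
Codon 3: GCC Ala / GCC Ala — identical.
Codon 4: CAT His / GTG Val — nonsynonymous.
Codon 5: AAT Asn / AAT Asn — identical.
Codon 6: TCC Ser / CGC Arg — nonsynonymous.
Codon 7: ATA Ile / ATA Ile — identical.
Nonsynonymous differences: 2.

2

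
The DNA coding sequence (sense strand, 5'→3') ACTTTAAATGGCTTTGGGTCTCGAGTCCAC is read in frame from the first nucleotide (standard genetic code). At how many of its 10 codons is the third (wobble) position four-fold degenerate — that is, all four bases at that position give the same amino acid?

Codon 1 ACT (Thr): third position 4-fold.
Codon 2 TTA (Leu): third position 2-fold.
Codon 3 AAT (Asn): third position 2-fold.
Codon 4 GGC (Gly): third position 4-fold.
Codon 5 TTT (Phe): third position 2-fold.
Codon 6 GGG (Gly): third position 4-fold.
Codon 7 TCT (Ser): third position 4-fold.
Codon 8 CGA (Arg): third position 4-fold.
Codon 9 GTC (Val): third position 4-fold.
Codon 10 CAC (His): third position 2-fold.
Four-fold degenerate third positions: 6.

6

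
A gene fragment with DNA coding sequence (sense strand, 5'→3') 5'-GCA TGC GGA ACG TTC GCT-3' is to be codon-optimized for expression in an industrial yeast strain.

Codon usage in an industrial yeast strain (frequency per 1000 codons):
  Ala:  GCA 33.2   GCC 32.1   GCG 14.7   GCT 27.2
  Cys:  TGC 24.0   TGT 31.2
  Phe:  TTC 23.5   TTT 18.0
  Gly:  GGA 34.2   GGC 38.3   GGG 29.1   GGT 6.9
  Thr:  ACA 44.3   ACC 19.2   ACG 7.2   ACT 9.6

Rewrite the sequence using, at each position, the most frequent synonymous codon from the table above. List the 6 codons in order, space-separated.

Codon 1 (Ala): best is GCA at 33.2.
Codon 2 (Cys): best is TGT at 31.2.
Codon 3 (Gly): best is GGC at 38.3.
Codon 4 (Thr): best is ACA at 44.3.
Codon 5 (Phe): best is TTC at 23.5.
Codon 6 (Ala): best is GCA at 33.2.

GCA TGT GGC ACA TTC GCA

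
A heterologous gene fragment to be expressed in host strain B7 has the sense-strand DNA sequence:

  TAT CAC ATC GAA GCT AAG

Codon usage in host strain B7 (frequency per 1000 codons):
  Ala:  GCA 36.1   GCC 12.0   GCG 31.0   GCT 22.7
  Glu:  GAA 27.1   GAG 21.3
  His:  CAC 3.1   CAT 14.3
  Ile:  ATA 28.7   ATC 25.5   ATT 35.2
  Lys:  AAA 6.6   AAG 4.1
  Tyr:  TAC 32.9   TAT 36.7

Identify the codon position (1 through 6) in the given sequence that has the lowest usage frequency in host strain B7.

Codon 1 TAT (Tyr): 36.7 per 1000.
Codon 2 CAC (His): 3.1 per 1000.
Codon 3 ATC (Ile): 25.5 per 1000.
Codon 4 GAA (Glu): 27.1 per 1000.
Codon 5 GCT (Ala): 22.7 per 1000.
Codon 6 AAG (Lys): 4.1 per 1000.
Lowest frequency is 3.1 at codon 2.

2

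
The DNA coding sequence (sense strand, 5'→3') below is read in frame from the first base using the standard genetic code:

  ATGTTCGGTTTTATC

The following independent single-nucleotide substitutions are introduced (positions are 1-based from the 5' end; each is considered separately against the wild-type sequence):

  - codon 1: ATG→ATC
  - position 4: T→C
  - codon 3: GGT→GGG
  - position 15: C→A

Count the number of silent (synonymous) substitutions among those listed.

2

Codon 1: ATG (Met) → ATC (Ile) — missense.
Codon 2: TTC (Phe) → CTC (Leu) — missense.
Codon 3: GGT (Gly) → GGG (Gly) — synonymous.
Codon 5: ATC (Ile) → ATA (Ile) — synonymous.
Synonymous: 2 of 4.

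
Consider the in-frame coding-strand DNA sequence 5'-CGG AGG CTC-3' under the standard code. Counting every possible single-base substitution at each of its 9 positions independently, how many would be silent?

9

Codon 1 (CGG, Arg): 4 synonymous substitutions.
Codon 2 (AGG, Arg): 2 synonymous substitutions.
Codon 3 (CTC, Leu): 3 synonymous substitutions.
Total: 4 + 2 + 3 = 9.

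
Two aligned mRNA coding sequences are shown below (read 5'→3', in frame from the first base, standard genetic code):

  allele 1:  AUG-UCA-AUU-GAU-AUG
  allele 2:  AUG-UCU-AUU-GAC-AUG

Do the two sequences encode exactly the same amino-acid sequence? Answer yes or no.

yes

Codon 1: AUG Met / AUG Met — identical.
Codon 2: UCA Ser / UCU Ser — synonymous.
Codon 3: AUU Ile / AUU Ile — identical.
Codon 4: GAU Asp / GAC Asp — synonymous.
Codon 5: AUG Met / AUG Met — identical.
Nonsynonymous differences: 0 → same protein.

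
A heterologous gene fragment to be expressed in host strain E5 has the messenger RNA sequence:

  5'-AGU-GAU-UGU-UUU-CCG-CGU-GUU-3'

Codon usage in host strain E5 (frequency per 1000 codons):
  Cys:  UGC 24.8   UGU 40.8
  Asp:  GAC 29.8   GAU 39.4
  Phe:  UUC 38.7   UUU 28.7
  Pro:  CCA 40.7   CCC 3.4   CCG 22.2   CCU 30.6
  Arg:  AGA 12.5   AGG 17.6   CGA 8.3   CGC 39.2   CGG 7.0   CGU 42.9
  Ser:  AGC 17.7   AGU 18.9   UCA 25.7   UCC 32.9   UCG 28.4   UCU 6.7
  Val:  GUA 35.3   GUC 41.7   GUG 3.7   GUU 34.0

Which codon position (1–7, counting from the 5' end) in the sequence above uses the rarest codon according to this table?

Codon 1 AGU (Ser): 18.9 per 1000.
Codon 2 GAU (Asp): 39.4 per 1000.
Codon 3 UGU (Cys): 40.8 per 1000.
Codon 4 UUU (Phe): 28.7 per 1000.
Codon 5 CCG (Pro): 22.2 per 1000.
Codon 6 CGU (Arg): 42.9 per 1000.
Codon 7 GUU (Val): 34.0 per 1000.
Lowest frequency is 18.9 at codon 1.

1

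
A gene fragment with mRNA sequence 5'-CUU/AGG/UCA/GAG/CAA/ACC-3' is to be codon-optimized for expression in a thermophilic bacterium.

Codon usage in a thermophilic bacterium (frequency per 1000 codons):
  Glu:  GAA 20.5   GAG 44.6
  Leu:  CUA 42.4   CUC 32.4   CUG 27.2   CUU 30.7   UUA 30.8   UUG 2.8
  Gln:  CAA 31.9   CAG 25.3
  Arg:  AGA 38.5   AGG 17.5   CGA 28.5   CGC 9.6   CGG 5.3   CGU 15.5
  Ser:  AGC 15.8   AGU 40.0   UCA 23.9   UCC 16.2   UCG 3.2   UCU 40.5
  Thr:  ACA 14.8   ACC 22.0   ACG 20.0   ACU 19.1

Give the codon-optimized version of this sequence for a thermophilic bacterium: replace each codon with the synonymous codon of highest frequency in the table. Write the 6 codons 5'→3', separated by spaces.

CUA AGA UCU GAG CAA ACC

Codon 1 (Leu): best is CUA at 42.4.
Codon 2 (Arg): best is AGA at 38.5.
Codon 3 (Ser): best is UCU at 40.5.
Codon 4 (Glu): best is GAG at 44.6.
Codon 5 (Gln): best is CAA at 31.9.
Codon 6 (Thr): best is ACC at 22.0.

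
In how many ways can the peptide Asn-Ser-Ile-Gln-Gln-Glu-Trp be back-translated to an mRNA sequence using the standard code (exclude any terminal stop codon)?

Asn: 2 codons.
Ser: 6 codons.
Ile: 3 codons.
Gln: 2 codons.
Gln: 2 codons.
Glu: 2 codons.
Trp: 1 codon.
2 × 6 × 3 × 2 × 2 × 2 × 1 = 288.

288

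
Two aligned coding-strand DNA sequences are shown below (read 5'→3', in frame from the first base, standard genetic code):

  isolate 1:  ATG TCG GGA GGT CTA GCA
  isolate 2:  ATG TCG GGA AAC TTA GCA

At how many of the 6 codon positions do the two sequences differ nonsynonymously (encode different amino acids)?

Codon 1: ATG Met / ATG Met — identical.
Codon 2: TCG Ser / TCG Ser — identical.
Codon 3: GGA Gly / GGA Gly — identical.
Codon 4: GGT Gly / AAC Asn — nonsynonymous.
Codon 5: CTA Leu / TTA Leu — synonymous.
Codon 6: GCA Ala / GCA Ala — identical.
Nonsynonymous differences: 1.

1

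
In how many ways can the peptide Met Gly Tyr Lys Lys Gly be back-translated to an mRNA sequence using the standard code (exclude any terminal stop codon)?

128

Met: 1 codon.
Gly: 4 codons.
Tyr: 2 codons.
Lys: 2 codons.
Lys: 2 codons.
Gly: 4 codons.
1 × 4 × 2 × 2 × 2 × 4 = 128.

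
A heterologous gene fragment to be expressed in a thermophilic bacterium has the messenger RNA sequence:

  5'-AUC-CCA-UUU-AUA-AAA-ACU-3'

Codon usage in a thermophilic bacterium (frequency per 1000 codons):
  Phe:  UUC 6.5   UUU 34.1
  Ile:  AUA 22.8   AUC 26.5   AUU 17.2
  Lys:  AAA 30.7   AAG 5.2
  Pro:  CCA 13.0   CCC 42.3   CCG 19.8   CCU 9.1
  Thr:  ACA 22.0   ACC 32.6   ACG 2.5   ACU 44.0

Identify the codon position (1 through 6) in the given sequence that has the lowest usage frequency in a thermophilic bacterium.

2

Codon 1 AUC (Ile): 26.5 per 1000.
Codon 2 CCA (Pro): 13.0 per 1000.
Codon 3 UUU (Phe): 34.1 per 1000.
Codon 4 AUA (Ile): 22.8 per 1000.
Codon 5 AAA (Lys): 30.7 per 1000.
Codon 6 ACU (Thr): 44.0 per 1000.
Lowest frequency is 13.0 at codon 2.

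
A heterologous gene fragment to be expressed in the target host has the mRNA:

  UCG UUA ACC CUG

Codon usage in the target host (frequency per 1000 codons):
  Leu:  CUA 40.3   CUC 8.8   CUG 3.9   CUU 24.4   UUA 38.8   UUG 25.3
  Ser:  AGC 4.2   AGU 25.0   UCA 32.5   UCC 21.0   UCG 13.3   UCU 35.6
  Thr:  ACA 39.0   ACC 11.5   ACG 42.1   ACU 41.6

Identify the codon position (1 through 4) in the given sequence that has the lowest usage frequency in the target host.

Codon 1 UCG (Ser): 13.3 per 1000.
Codon 2 UUA (Leu): 38.8 per 1000.
Codon 3 ACC (Thr): 11.5 per 1000.
Codon 4 CUG (Leu): 3.9 per 1000.
Lowest frequency is 3.9 at codon 4.

4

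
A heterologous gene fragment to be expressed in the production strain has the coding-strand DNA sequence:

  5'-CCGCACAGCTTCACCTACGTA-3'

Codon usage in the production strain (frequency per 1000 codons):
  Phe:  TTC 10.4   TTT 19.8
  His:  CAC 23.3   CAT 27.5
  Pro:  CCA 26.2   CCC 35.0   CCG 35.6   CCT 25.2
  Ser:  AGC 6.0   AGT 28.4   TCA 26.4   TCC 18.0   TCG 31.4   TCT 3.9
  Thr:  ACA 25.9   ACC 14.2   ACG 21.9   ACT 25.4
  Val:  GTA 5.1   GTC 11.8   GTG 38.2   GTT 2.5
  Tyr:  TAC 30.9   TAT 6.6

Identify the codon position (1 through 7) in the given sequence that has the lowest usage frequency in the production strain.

7

Codon 1 CCG (Pro): 35.6 per 1000.
Codon 2 CAC (His): 23.3 per 1000.
Codon 3 AGC (Ser): 6.0 per 1000.
Codon 4 TTC (Phe): 10.4 per 1000.
Codon 5 ACC (Thr): 14.2 per 1000.
Codon 6 TAC (Tyr): 30.9 per 1000.
Codon 7 GTA (Val): 5.1 per 1000.
Lowest frequency is 5.1 at codon 7.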